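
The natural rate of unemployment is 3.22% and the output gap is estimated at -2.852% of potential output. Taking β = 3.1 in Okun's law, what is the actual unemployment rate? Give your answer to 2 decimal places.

4.14%

From Okun's law, u - u* = -(output gap)/β = -(-2.852)/3.1 = 0.92 points.
So u = 3.22 + 0.92 = 4.14%.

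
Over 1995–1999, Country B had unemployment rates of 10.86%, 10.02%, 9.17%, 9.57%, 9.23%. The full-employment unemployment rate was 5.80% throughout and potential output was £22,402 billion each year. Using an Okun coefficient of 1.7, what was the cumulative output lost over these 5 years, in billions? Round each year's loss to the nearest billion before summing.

Year 1995: gap = -1.7 × (10.86 - 5.8) = -8.602%, loss ≈ 22402 × 8.602/100 ≈ 1927.
Year 1996: gap = -1.7 × (10.02 - 5.8) = -7.174%, loss ≈ 22402 × 7.174/100 ≈ 1607.
Year 1997: gap = -1.7 × (9.17 - 5.8) = -5.729%, loss ≈ 22402 × 5.729/100 ≈ 1283.
Year 1998: gap = -1.7 × (9.57 - 5.8) = -6.409%, loss ≈ 22402 × 6.409/100 ≈ 1436.
Year 1999: gap = -1.7 × (9.23 - 5.8) = -5.831%, loss ≈ 22402 × 5.831/100 ≈ 1306.
Total lost output = 1927 + 1607 + 1283 + 1436 + 1306 = 7559 billion.

£7,559 billion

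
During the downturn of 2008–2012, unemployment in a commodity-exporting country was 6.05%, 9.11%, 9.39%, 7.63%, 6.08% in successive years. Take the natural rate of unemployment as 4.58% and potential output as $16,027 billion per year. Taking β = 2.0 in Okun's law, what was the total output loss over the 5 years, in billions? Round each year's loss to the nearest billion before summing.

$4,924 billion

Year 2008: gap = -2.0 × (6.05 - 4.58) = -2.94%, loss ≈ 16027 × 2.94/100 ≈ 471.
Year 2009: gap = -2.0 × (9.11 - 4.58) = -9.06%, loss ≈ 16027 × 9.06/100 ≈ 1452.
Year 2010: gap = -2.0 × (9.39 - 4.58) = -9.62%, loss ≈ 16027 × 9.62/100 ≈ 1542.
Year 2011: gap = -2.0 × (7.63 - 4.58) = -6.1%, loss ≈ 16027 × 6.1/100 ≈ 978.
Year 2012: gap = -2.0 × (6.08 - 4.58) = -3%, loss ≈ 16027 × 3/100 ≈ 481.
Total lost output = 471 + 1452 + 1542 + 978 + 481 = 4924 billion.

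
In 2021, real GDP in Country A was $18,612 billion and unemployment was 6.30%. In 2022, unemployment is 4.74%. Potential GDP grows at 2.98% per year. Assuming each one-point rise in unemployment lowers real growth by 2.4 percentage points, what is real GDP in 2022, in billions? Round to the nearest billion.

Δu = 4.74 - 6.3 = -1.56 points.
Okun's law (growth form): g_Y = g_Y* - β × Δu = 2.98 - 2.4 × (-1.56) = 2.98 + 3.744 = 6.724%.
Real GDP in the next year = 18612 × (1 + 6.724/100) = 18612 × 1.06724 ≈ 19863 billion.

$19,863 billion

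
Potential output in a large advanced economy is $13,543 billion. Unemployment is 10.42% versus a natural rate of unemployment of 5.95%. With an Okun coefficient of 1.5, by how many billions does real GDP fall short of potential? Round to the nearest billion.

Output gap = -1.5 × (10.42 - 5.95) = -1.5 × 4.47 = -6.705%.
Actual GDP ≈ 13543 × 0.93295 ≈ 12635 billion, so the shortfall is 13543 - 12635 = 908 billion.

$908 billion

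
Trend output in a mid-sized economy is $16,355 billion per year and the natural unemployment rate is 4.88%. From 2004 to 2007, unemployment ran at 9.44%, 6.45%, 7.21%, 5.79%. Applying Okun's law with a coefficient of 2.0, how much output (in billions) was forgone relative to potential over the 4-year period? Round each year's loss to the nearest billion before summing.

$3,066 billion

Year 2004: gap = -2.0 × (9.44 - 4.88) = -9.12%, loss ≈ 16355 × 9.12/100 ≈ 1492.
Year 2005: gap = -2.0 × (6.45 - 4.88) = -3.14%, loss ≈ 16355 × 3.14/100 ≈ 514.
Year 2006: gap = -2.0 × (7.21 - 4.88) = -4.66%, loss ≈ 16355 × 4.66/100 ≈ 762.
Year 2007: gap = -2.0 × (5.79 - 4.88) = -1.82%, loss ≈ 16355 × 1.82/100 ≈ 298.
Total lost output = 1492 + 514 + 762 + 298 = 3066 billion.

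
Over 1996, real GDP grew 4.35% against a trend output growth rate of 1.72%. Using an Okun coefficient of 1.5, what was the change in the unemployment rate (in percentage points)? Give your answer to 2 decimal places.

-1.75 percentage points

Growth-rate Okun's law: g_Y = g_Y* - β × Δu, so Δu = (g_Y* - g_Y)/β.
Δu = (1.72 - 4.35)/1.5 = -2.63/1.5 = -1.75 percentage points.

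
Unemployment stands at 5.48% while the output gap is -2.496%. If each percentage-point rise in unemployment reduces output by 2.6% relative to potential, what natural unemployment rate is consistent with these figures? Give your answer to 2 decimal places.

From Okun's law, u - u* = -(output gap)/β = -(-2.496)/2.6 = 0.96 points.
So u* = 5.48 - 0.96 = 4.52%.

4.52%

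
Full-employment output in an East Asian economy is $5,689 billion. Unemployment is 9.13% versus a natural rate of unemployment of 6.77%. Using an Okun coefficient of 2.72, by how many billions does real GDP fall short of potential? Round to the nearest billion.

Output gap = -2.72 × (9.13 - 6.77) = -2.72 × 2.36 = -6.4192%.
Actual GDP ≈ 5689 × 0.935808 ≈ 5324 billion, so the shortfall is 5689 - 5324 = 365 billion.

$365 billion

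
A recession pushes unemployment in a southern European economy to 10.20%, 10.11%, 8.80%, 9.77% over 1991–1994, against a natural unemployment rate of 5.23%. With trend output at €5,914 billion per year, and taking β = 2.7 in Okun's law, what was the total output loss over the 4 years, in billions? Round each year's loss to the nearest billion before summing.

Year 1991: gap = -2.7 × (10.2 - 5.23) = -13.419%, loss ≈ 5914 × 13.419/100 ≈ 794.
Year 1992: gap = -2.7 × (10.11 - 5.23) = -13.176%, loss ≈ 5914 × 13.176/100 ≈ 779.
Year 1993: gap = -2.7 × (8.8 - 5.23) = -9.639%, loss ≈ 5914 × 9.639/100 ≈ 570.
Year 1994: gap = -2.7 × (9.77 - 5.23) = -12.258%, loss ≈ 5914 × 12.258/100 ≈ 725.
Total lost output = 794 + 779 + 570 + 725 = 2868 billion.

€2,868 billion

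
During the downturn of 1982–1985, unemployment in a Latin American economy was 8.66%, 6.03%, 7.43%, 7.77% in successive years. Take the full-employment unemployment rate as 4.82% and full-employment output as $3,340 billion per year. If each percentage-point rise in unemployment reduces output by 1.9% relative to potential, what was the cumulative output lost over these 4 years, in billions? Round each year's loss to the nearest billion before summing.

Year 1982: gap = -1.9 × (8.66 - 4.82) = -7.296%, loss ≈ 3340 × 7.296/100 ≈ 244.
Year 1983: gap = -1.9 × (6.03 - 4.82) = -2.299%, loss ≈ 3340 × 2.299/100 ≈ 77.
Year 1984: gap = -1.9 × (7.43 - 4.82) = -4.959%, loss ≈ 3340 × 4.959/100 ≈ 166.
Year 1985: gap = -1.9 × (7.77 - 4.82) = -5.605%, loss ≈ 3340 × 5.605/100 ≈ 187.
Total lost output = 244 + 77 + 166 + 187 = 674 billion.

$674 billion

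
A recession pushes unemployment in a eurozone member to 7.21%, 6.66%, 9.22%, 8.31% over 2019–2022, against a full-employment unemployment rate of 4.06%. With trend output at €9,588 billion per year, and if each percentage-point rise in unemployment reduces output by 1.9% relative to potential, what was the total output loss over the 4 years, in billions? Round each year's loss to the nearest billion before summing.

Year 2019: gap = -1.9 × (7.21 - 4.06) = -5.985%, loss ≈ 9588 × 5.985/100 ≈ 574.
Year 2020: gap = -1.9 × (6.66 - 4.06) = -4.94%, loss ≈ 9588 × 4.94/100 ≈ 474.
Year 2021: gap = -1.9 × (9.22 - 4.06) = -9.804%, loss ≈ 9588 × 9.804/100 ≈ 940.
Year 2022: gap = -1.9 × (8.31 - 4.06) = -8.075%, loss ≈ 9588 × 8.075/100 ≈ 774.
Total lost output = 574 + 474 + 940 + 774 = 2762 billion.

€2,762 billion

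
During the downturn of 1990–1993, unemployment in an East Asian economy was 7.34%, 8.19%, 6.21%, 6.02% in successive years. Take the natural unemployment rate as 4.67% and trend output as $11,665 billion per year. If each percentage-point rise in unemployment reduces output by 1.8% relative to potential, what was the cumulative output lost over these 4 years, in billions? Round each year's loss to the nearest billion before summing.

$1,906 billion

Year 1990: gap = -1.8 × (7.34 - 4.67) = -4.806%, loss ≈ 11665 × 4.806/100 ≈ 561.
Year 1991: gap = -1.8 × (8.19 - 4.67) = -6.336%, loss ≈ 11665 × 6.336/100 ≈ 739.
Year 1992: gap = -1.8 × (6.21 - 4.67) = -2.772%, loss ≈ 11665 × 2.772/100 ≈ 323.
Year 1993: gap = -1.8 × (6.02 - 4.67) = -2.43%, loss ≈ 11665 × 2.43/100 ≈ 283.
Total lost output = 561 + 739 + 323 + 283 = 1906 billion.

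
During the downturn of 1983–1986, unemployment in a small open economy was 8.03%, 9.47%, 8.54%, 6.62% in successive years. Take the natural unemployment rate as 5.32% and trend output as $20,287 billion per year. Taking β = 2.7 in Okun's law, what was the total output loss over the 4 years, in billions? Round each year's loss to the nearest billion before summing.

$6,233 billion

Year 1983: gap = -2.7 × (8.03 - 5.32) = -7.317%, loss ≈ 20287 × 7.317/100 ≈ 1484.
Year 1984: gap = -2.7 × (9.47 - 5.32) = -11.205%, loss ≈ 20287 × 11.205/100 ≈ 2273.
Year 1985: gap = -2.7 × (8.54 - 5.32) = -8.694%, loss ≈ 20287 × 8.694/100 ≈ 1764.
Year 1986: gap = -2.7 × (6.62 - 5.32) = -3.51%, loss ≈ 20287 × 3.51/100 ≈ 712.
Total lost output = 1484 + 2273 + 1764 + 712 = 6233 billion.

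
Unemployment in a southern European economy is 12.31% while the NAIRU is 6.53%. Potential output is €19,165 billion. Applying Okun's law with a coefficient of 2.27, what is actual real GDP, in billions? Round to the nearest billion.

Unemployment gap = 12.31 - 6.53 = 5.78 points, so the output gap is -2.27 × 5.78 = -13.1206%.
Actual GDP = 19165 × (1 - 13.1206/100) = 19165 × 0.868794 ≈ 16650 billion.

€16,650 billion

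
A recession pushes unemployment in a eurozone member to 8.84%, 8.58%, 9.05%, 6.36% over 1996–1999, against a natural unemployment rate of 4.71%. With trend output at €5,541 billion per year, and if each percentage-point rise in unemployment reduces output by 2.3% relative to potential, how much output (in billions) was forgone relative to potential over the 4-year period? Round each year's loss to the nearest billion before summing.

€1,782 billion

Year 1996: gap = -2.3 × (8.84 - 4.71) = -9.499%, loss ≈ 5541 × 9.499/100 ≈ 526.
Year 1997: gap = -2.3 × (8.58 - 4.71) = -8.901%, loss ≈ 5541 × 8.901/100 ≈ 493.
Year 1998: gap = -2.3 × (9.05 - 4.71) = -9.982%, loss ≈ 5541 × 9.982/100 ≈ 553.
Year 1999: gap = -2.3 × (6.36 - 4.71) = -3.795%, loss ≈ 5541 × 3.795/100 ≈ 210.
Total lost output = 526 + 493 + 553 + 210 = 1782 billion.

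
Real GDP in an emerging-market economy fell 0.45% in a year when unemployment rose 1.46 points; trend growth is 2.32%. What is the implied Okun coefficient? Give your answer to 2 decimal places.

Growth form: g_Y = g_Y* - β × Δu, so β = (g_Y* - g_Y)/Δu.
β = (2.32 + 0.45)/1.46 = 2.77/1.46 = 1.90.

β ≈ 1.90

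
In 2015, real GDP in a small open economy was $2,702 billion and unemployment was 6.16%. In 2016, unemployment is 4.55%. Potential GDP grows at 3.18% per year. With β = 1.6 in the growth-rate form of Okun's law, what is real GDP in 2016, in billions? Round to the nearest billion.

Δu = 4.55 - 6.16 = -1.61 points.
Okun's law (growth form): g_Y = g_Y* - β × Δu = 3.18 - 1.6 × (-1.61) = 3.18 + 2.576 = 5.756%.
Real GDP in the next year = 2702 × (1 + 5.756/100) = 2702 × 1.05756 ≈ 2858 billion.

$2,858 billion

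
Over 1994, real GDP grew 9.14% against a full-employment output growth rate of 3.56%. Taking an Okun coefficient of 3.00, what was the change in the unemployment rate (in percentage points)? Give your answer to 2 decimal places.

-1.86 percentage points

Growth-rate Okun's law: g_Y = g_Y* - β × Δu, so Δu = (g_Y* - g_Y)/β.
Δu = (3.56 - 9.14)/3.00 = -5.58/3.00 = -1.86 percentage points.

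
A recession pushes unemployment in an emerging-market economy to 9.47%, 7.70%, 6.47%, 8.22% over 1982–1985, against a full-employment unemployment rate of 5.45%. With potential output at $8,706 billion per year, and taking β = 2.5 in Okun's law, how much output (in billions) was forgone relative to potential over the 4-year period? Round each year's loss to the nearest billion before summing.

Year 1982: gap = -2.5 × (9.47 - 5.45) = -10.05%, loss ≈ 8706 × 10.05/100 ≈ 875.
Year 1983: gap = -2.5 × (7.7 - 5.45) = -5.625%, loss ≈ 8706 × 5.625/100 ≈ 490.
Year 1984: gap = -2.5 × (6.47 - 5.45) = -2.55%, loss ≈ 8706 × 2.55/100 ≈ 222.
Year 1985: gap = -2.5 × (8.22 - 5.45) = -6.925%, loss ≈ 8706 × 6.925/100 ≈ 603.
Total lost output = 875 + 490 + 222 + 603 = 2190 billion.

$2,190 billion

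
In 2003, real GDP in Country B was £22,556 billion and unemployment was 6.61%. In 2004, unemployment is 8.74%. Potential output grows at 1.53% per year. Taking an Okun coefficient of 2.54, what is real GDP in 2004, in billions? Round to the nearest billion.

£21,681 billion

Δu = 8.74 - 6.61 = 2.13 points.
Okun's law (growth form): g_Y = g_Y* - β × Δu = 1.53 - 2.54 × (2.13) = 1.53 - 5.4102 = -3.8802%.
Real GDP in the next year = 22556 × (1 - 3.8802/100) = 22556 × 0.961198 ≈ 21681 billion.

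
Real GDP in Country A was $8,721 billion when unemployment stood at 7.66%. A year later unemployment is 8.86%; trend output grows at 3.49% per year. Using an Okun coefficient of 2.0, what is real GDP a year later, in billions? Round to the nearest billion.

$8,816 billion

Δu = 8.86 - 7.66 = 1.2 points.
Okun's law (growth form): g_Y = g_Y* - β × Δu = 3.49 - 2.0 × (1.20) = 3.49 - 2.4 = 1.09%.
Real GDP in the next year = 8721 × (1 + 1.09/100) = 8721 × 1.0109 ≈ 8816 billion.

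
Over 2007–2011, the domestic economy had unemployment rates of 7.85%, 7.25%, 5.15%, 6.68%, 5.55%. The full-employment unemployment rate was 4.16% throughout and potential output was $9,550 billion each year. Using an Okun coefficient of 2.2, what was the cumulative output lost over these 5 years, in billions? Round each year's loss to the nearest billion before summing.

$2,453 billion

Year 2007: gap = -2.2 × (7.85 - 4.16) = -8.118%, loss ≈ 9550 × 8.118/100 ≈ 775.
Year 2008: gap = -2.2 × (7.25 - 4.16) = -6.798%, loss ≈ 9550 × 6.798/100 ≈ 649.
Year 2009: gap = -2.2 × (5.15 - 4.16) = -2.178%, loss ≈ 9550 × 2.178/100 ≈ 208.
Year 2010: gap = -2.2 × (6.68 - 4.16) = -5.544%, loss ≈ 9550 × 5.544/100 ≈ 529.
Year 2011: gap = -2.2 × (5.55 - 4.16) = -3.058%, loss ≈ 9550 × 3.058/100 ≈ 292.
Total lost output = 775 + 649 + 208 + 529 + 292 = 2453 billion.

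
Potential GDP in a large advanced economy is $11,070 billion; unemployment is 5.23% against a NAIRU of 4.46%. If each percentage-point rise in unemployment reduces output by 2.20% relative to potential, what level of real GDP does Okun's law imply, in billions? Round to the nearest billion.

Unemployment gap = 5.23 - 4.46 = 0.77 points, so the output gap is -2.2 × 0.77 = -1.694%.
Actual GDP = 11070 × (1 - 1.694/100) = 11070 × 0.98306 ≈ 10882 billion.

$10,882 billion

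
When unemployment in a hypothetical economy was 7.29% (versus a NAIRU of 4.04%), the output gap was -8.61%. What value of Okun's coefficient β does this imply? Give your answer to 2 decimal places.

β ≈ 2.65

Okun's law: output gap = -β × (u - u*).
-8.61 = -β × (7.29 - 4.04) = -β × 3.25, so β = 8.61/3.25 = 2.65.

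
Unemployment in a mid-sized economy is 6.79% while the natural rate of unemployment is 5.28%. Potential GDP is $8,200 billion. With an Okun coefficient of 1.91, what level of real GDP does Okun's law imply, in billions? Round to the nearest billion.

$7,964 billion

Unemployment gap = 6.79 - 5.28 = 1.51 points, so the output gap is -1.91 × 1.51 = -2.8841%.
Actual GDP = 8200 × (1 - 2.8841/100) = 8200 × 0.971159 ≈ 7964 billion.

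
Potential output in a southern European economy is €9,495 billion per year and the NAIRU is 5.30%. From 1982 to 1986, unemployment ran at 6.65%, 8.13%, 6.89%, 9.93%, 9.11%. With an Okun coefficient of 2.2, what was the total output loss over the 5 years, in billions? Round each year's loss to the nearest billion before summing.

Year 1982: gap = -2.2 × (6.65 - 5.3) = -2.97%, loss ≈ 9495 × 2.97/100 ≈ 282.
Year 1983: gap = -2.2 × (8.13 - 5.3) = -6.226%, loss ≈ 9495 × 6.226/100 ≈ 591.
Year 1984: gap = -2.2 × (6.89 - 5.3) = -3.498%, loss ≈ 9495 × 3.498/100 ≈ 332.
Year 1985: gap = -2.2 × (9.93 - 5.3) = -10.186%, loss ≈ 9495 × 10.186/100 ≈ 967.
Year 1986: gap = -2.2 × (9.11 - 5.3) = -8.382%, loss ≈ 9495 × 8.382/100 ≈ 796.
Total lost output = 282 + 591 + 332 + 967 + 796 = 2968 billion.

€2,968 billion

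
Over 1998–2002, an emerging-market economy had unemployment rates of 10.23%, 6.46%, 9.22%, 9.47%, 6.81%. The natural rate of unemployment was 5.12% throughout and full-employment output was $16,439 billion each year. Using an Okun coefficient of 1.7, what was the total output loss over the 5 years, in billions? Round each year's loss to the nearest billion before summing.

$4,636 billion

Year 1998: gap = -1.7 × (10.23 - 5.12) = -8.687%, loss ≈ 16439 × 8.687/100 ≈ 1428.
Year 1999: gap = -1.7 × (6.46 - 5.12) = -2.278%, loss ≈ 16439 × 2.278/100 ≈ 374.
Year 2000: gap = -1.7 × (9.22 - 5.12) = -6.97%, loss ≈ 16439 × 6.97/100 ≈ 1146.
Year 2001: gap = -1.7 × (9.47 - 5.12) = -7.395%, loss ≈ 16439 × 7.395/100 ≈ 1216.
Year 2002: gap = -1.7 × (6.81 - 5.12) = -2.873%, loss ≈ 16439 × 2.873/100 ≈ 472.
Total lost output = 1428 + 374 + 1146 + 1216 + 472 = 4636 billion.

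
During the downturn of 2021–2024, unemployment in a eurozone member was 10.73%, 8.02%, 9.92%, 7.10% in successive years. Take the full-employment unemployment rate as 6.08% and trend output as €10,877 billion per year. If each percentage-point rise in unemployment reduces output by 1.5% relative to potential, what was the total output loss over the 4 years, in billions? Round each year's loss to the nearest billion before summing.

€1,869 billion

Year 2021: gap = -1.5 × (10.73 - 6.08) = -6.975%, loss ≈ 10877 × 6.975/100 ≈ 759.
Year 2022: gap = -1.5 × (8.02 - 6.08) = -2.91%, loss ≈ 10877 × 2.91/100 ≈ 317.
Year 2023: gap = -1.5 × (9.92 - 6.08) = -5.76%, loss ≈ 10877 × 5.76/100 ≈ 627.
Year 2024: gap = -1.5 × (7.1 - 6.08) = -1.53%, loss ≈ 10877 × 1.53/100 ≈ 166.
Total lost output = 759 + 317 + 627 + 166 = 1869 billion.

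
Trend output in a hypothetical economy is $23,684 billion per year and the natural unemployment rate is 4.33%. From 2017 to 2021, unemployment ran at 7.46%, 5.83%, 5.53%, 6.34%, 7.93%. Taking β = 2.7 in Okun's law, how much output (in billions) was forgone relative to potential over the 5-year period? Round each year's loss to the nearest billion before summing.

Year 2017: gap = -2.7 × (7.46 - 4.33) = -8.451%, loss ≈ 23684 × 8.451/100 ≈ 2002.
Year 2018: gap = -2.7 × (5.83 - 4.33) = -4.05%, loss ≈ 23684 × 4.05/100 ≈ 959.
Year 2019: gap = -2.7 × (5.53 - 4.33) = -3.24%, loss ≈ 23684 × 3.24/100 ≈ 767.
Year 2020: gap = -2.7 × (6.34 - 4.33) = -5.427%, loss ≈ 23684 × 5.427/100 ≈ 1285.
Year 2021: gap = -2.7 × (7.93 - 4.33) = -9.72%, loss ≈ 23684 × 9.72/100 ≈ 2302.
Total lost output = 2002 + 959 + 767 + 1285 + 2302 = 7315 billion.

$7,315 billion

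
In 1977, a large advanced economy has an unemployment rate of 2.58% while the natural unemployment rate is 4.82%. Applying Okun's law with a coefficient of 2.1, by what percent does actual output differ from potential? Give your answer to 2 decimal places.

The unemployment gap is 2.58 - 4.82 = -2.24 percentage points.
Okun's law gives an output gap of -2.1 × (-2.24) = 4.704%, i.e. 4.70% above potential.

4.70%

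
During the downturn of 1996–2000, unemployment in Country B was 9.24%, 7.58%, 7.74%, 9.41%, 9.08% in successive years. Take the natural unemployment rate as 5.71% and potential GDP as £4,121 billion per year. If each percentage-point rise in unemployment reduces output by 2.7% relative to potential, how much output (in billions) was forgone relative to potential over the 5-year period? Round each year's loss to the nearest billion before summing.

Year 1996: gap = -2.7 × (9.24 - 5.71) = -9.531%, loss ≈ 4121 × 9.531/100 ≈ 393.
Year 1997: gap = -2.7 × (7.58 - 5.71) = -5.049%, loss ≈ 4121 × 5.049/100 ≈ 208.
Year 1998: gap = -2.7 × (7.74 - 5.71) = -5.481%, loss ≈ 4121 × 5.481/100 ≈ 226.
Year 1999: gap = -2.7 × (9.41 - 5.71) = -9.99%, loss ≈ 4121 × 9.99/100 ≈ 412.
Year 2000: gap = -2.7 × (9.08 - 5.71) = -9.099%, loss ≈ 4121 × 9.099/100 ≈ 375.
Total lost output = 393 + 208 + 226 + 412 + 375 = 1614 billion.

£1,614 billion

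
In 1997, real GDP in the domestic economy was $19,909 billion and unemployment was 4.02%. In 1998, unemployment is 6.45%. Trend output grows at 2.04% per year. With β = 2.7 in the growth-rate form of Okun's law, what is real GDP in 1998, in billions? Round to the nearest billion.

$19,009 billion

Δu = 6.45 - 4.02 = 2.43 points.
Okun's law (growth form): g_Y = g_Y* - β × Δu = 2.04 - 2.7 × (2.43) = 2.04 - 6.561 = -4.521%.
Real GDP in the next year = 19909 × (1 - 4.521/100) = 19909 × 0.95479 ≈ 19009 billion.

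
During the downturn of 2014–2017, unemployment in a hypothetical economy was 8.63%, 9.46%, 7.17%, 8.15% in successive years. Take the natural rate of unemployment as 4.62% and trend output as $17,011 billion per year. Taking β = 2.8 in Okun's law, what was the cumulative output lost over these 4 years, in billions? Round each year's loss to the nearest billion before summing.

Year 2014: gap = -2.8 × (8.63 - 4.62) = -11.228%, loss ≈ 17011 × 11.228/100 ≈ 1910.
Year 2015: gap = -2.8 × (9.46 - 4.62) = -13.552%, loss ≈ 17011 × 13.552/100 ≈ 2305.
Year 2016: gap = -2.8 × (7.17 - 4.62) = -7.14%, loss ≈ 17011 × 7.14/100 ≈ 1215.
Year 2017: gap = -2.8 × (8.15 - 4.62) = -9.884%, loss ≈ 17011 × 9.884/100 ≈ 1681.
Total lost output = 1910 + 2305 + 1215 + 1681 = 7111 billion.

$7,111 billion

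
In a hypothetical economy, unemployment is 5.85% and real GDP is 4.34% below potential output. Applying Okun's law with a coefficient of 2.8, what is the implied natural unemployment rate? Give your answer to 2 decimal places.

From Okun's law, u - u* = -(output gap)/β = -(-4.34)/2.8 = 1.55 points.
So u* = 5.85 - 1.55 = 4.30%.

4.30%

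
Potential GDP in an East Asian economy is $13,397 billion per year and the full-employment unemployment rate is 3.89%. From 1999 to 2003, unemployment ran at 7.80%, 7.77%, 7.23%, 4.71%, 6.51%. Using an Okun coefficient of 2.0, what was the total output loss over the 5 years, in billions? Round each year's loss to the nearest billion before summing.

Year 1999: gap = -2.0 × (7.8 - 3.89) = -7.82%, loss ≈ 13397 × 7.82/100 ≈ 1048.
Year 2000: gap = -2.0 × (7.77 - 3.89) = -7.76%, loss ≈ 13397 × 7.76/100 ≈ 1040.
Year 2001: gap = -2.0 × (7.23 - 3.89) = -6.68%, loss ≈ 13397 × 6.68/100 ≈ 895.
Year 2002: gap = -2.0 × (4.71 - 3.89) = -1.64%, loss ≈ 13397 × 1.64/100 ≈ 220.
Year 2003: gap = -2.0 × (6.51 - 3.89) = -5.24%, loss ≈ 13397 × 5.24/100 ≈ 702.
Total lost output = 1048 + 1040 + 895 + 220 + 702 = 3905 billion.

$3,905 billion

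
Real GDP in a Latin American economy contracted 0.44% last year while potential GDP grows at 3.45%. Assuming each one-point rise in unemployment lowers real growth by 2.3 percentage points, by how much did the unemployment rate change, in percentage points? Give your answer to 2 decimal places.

1.69 percentage points

Growth-rate Okun's law: g_Y = g_Y* - β × Δu, so Δu = (g_Y* - g_Y)/β.
Δu = (3.45 + 0.44)/2.3 = 3.89/2.3 = 1.69 percentage points.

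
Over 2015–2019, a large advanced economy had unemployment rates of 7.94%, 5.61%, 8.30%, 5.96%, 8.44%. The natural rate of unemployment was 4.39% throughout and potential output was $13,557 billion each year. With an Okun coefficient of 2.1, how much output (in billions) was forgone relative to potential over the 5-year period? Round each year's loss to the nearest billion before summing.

Year 2015: gap = -2.1 × (7.94 - 4.39) = -7.455%, loss ≈ 13557 × 7.455/100 ≈ 1011.
Year 2016: gap = -2.1 × (5.61 - 4.39) = -2.562%, loss ≈ 13557 × 2.562/100 ≈ 347.
Year 2017: gap = -2.1 × (8.3 - 4.39) = -8.211%, loss ≈ 13557 × 8.211/100 ≈ 1113.
Year 2018: gap = -2.1 × (5.96 - 4.39) = -3.297%, loss ≈ 13557 × 3.297/100 ≈ 447.
Year 2019: gap = -2.1 × (8.44 - 4.39) = -8.505%, loss ≈ 13557 × 8.505/100 ≈ 1153.
Total lost output = 1011 + 347 + 1113 + 447 + 1153 = 4071 billion.

$4,071 billion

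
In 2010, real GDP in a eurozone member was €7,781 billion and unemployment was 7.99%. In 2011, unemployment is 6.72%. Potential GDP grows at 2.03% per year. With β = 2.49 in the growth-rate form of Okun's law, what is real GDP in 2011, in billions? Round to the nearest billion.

€8,185 billion

Δu = 6.72 - 7.99 = -1.27 points.
Okun's law (growth form): g_Y = g_Y* - β × Δu = 2.03 - 2.49 × (-1.27) = 2.03 + 3.1623 = 5.1923%.
Real GDP in the next year = 7781 × (1 + 5.1923/100) = 7781 × 1.051923 ≈ 8185 billion.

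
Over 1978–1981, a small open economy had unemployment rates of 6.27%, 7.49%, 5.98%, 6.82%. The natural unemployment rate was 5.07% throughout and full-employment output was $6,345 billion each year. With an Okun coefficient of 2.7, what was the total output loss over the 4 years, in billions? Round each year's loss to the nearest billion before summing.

Year 1978: gap = -2.7 × (6.27 - 5.07) = -3.24%, loss ≈ 6345 × 3.24/100 ≈ 206.
Year 1979: gap = -2.7 × (7.49 - 5.07) = -6.534%, loss ≈ 6345 × 6.534/100 ≈ 415.
Year 1980: gap = -2.7 × (5.98 - 5.07) = -2.457%, loss ≈ 6345 × 2.457/100 ≈ 156.
Year 1981: gap = -2.7 × (6.82 - 5.07) = -4.725%, loss ≈ 6345 × 4.725/100 ≈ 300.
Total lost output = 206 + 415 + 156 + 300 = 1077 billion.

$1,077 billion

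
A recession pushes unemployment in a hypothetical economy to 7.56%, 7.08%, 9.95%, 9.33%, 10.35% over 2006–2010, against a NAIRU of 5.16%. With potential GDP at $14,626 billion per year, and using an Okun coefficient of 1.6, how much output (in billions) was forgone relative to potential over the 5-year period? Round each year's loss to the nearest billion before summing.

Year 2006: gap = -1.6 × (7.56 - 5.16) = -3.84%, loss ≈ 14626 × 3.84/100 ≈ 562.
Year 2007: gap = -1.6 × (7.08 - 5.16) = -3.072%, loss ≈ 14626 × 3.072/100 ≈ 449.
Year 2008: gap = -1.6 × (9.95 - 5.16) = -7.664%, loss ≈ 14626 × 7.664/100 ≈ 1121.
Year 2009: gap = -1.6 × (9.33 - 5.16) = -6.672%, loss ≈ 14626 × 6.672/100 ≈ 976.
Year 2010: gap = -1.6 × (10.35 - 5.16) = -8.304%, loss ≈ 14626 × 8.304/100 ≈ 1215.
Total lost output = 562 + 449 + 1121 + 976 + 1215 = 4323 billion.

$4,323 billion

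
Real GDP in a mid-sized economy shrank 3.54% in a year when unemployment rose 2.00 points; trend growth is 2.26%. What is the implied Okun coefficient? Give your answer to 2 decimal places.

Growth form: g_Y = g_Y* - β × Δu, so β = (g_Y* - g_Y)/Δu.
β = (2.26 + 3.54)/2.00 = 5.8/2.00 = 2.90.

β ≈ 2.90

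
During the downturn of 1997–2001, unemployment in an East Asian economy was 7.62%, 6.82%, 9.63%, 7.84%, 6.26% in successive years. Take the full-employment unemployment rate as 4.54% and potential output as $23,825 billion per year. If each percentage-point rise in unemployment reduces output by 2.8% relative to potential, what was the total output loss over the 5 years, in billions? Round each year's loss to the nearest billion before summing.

$10,320 billion

Year 1997: gap = -2.8 × (7.62 - 4.54) = -8.624%, loss ≈ 23825 × 8.624/100 ≈ 2055.
Year 1998: gap = -2.8 × (6.82 - 4.54) = -6.384%, loss ≈ 23825 × 6.384/100 ≈ 1521.
Year 1999: gap = -2.8 × (9.63 - 4.54) = -14.252%, loss ≈ 23825 × 14.252/100 ≈ 3396.
Year 2000: gap = -2.8 × (7.84 - 4.54) = -9.24%, loss ≈ 23825 × 9.24/100 ≈ 2201.
Year 2001: gap = -2.8 × (6.26 - 4.54) = -4.816%, loss ≈ 23825 × 4.816/100 ≈ 1147.
Total lost output = 2055 + 1521 + 3396 + 2201 + 1147 = 10320 billion.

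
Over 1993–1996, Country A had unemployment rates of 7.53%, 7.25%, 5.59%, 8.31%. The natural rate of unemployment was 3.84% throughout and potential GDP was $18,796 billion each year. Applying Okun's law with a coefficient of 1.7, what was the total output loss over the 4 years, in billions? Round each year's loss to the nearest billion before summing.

$4,256 billion

Year 1993: gap = -1.7 × (7.53 - 3.84) = -6.273%, loss ≈ 18796 × 6.273/100 ≈ 1179.
Year 1994: gap = -1.7 × (7.25 - 3.84) = -5.797%, loss ≈ 18796 × 5.797/100 ≈ 1090.
Year 1995: gap = -1.7 × (5.59 - 3.84) = -2.975%, loss ≈ 18796 × 2.975/100 ≈ 559.
Year 1996: gap = -1.7 × (8.31 - 3.84) = -7.599%, loss ≈ 18796 × 7.599/100 ≈ 1428.
Total lost output = 1179 + 1090 + 559 + 1428 = 4256 billion.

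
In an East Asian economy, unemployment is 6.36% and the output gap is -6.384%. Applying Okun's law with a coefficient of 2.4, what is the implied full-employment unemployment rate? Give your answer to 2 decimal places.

3.70%

From Okun's law, u - u* = -(output gap)/β = -(-6.384)/2.4 = 2.66 points.
So u* = 6.36 - 2.66 = 3.70%.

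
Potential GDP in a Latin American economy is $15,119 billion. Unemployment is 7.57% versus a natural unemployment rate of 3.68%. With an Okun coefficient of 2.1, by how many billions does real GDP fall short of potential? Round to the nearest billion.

Output gap = -2.1 × (7.57 - 3.68) = -2.1 × 3.89 = -8.169%.
Actual GDP ≈ 15119 × 0.91831 ≈ 13884 billion, so the shortfall is 15119 - 13884 = 1235 billion.

$1,235 billion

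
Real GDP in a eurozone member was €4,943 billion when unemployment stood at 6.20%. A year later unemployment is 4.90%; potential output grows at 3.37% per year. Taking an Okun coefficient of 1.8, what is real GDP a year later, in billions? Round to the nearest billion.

Δu = 4.9 - 6.2 = -1.3 points.
Okun's law (growth form): g_Y = g_Y* - β × Δu = 3.37 - 1.8 × (-1.30) = 3.37 + 2.34 = 5.71%.
Real GDP in the next year = 4943 × (1 + 5.71/100) = 4943 × 1.0571 ≈ 5225 billion.

€5,225 billion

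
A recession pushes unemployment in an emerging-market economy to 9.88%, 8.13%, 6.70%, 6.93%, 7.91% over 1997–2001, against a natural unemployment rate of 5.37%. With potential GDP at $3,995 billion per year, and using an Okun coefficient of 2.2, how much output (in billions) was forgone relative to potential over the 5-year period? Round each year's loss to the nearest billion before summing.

Year 1997: gap = -2.2 × (9.88 - 5.37) = -9.922%, loss ≈ 3995 × 9.922/100 ≈ 396.
Year 1998: gap = -2.2 × (8.13 - 5.37) = -6.072%, loss ≈ 3995 × 6.072/100 ≈ 243.
Year 1999: gap = -2.2 × (6.7 - 5.37) = -2.926%, loss ≈ 3995 × 2.926/100 ≈ 117.
Year 2000: gap = -2.2 × (6.93 - 5.37) = -3.432%, loss ≈ 3995 × 3.432/100 ≈ 137.
Year 2001: gap = -2.2 × (7.91 - 5.37) = -5.588%, loss ≈ 3995 × 5.588/100 ≈ 223.
Total lost output = 396 + 243 + 117 + 137 + 223 = 1116 billion.

$1,116 billion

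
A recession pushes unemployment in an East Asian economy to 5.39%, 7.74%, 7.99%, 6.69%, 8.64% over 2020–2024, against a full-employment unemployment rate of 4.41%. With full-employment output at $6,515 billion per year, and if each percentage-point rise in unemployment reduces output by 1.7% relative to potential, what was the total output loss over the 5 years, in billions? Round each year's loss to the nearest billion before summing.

$1,596 billion

Year 2020: gap = -1.7 × (5.39 - 4.41) = -1.666%, loss ≈ 6515 × 1.666/100 ≈ 109.
Year 2021: gap = -1.7 × (7.74 - 4.41) = -5.661%, loss ≈ 6515 × 5.661/100 ≈ 369.
Year 2022: gap = -1.7 × (7.99 - 4.41) = -6.086%, loss ≈ 6515 × 6.086/100 ≈ 397.
Year 2023: gap = -1.7 × (6.69 - 4.41) = -3.876%, loss ≈ 6515 × 3.876/100 ≈ 253.
Year 2024: gap = -1.7 × (8.64 - 4.41) = -7.191%, loss ≈ 6515 × 7.191/100 ≈ 468.
Total lost output = 109 + 369 + 397 + 253 + 468 = 1596 billion.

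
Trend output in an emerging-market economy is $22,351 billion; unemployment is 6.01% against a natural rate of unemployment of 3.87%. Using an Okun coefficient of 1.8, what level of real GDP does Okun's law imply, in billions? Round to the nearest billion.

Unemployment gap = 6.01 - 3.87 = 2.14 points, so the output gap is -1.8 × 2.14 = -3.852%.
Actual GDP = 22351 × (1 - 3.852/100) = 22351 × 0.96148 ≈ 21490 billion.

$21,490 billion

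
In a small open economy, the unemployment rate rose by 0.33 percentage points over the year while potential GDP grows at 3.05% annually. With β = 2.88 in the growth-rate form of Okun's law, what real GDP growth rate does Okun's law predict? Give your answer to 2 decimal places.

2.10%

Growth-rate Okun's law: g_Y = g_Y* - β × Δu.
g_Y = 3.05 - 2.88 × (0.33) = 3.05 - 0.9504 = 2.0996%, i.e. 2.10% to 2 d.p.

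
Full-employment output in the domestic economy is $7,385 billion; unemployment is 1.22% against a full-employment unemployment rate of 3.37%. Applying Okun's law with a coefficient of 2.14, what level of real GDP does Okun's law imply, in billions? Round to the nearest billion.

Unemployment gap = 1.22 - 3.37 = -2.15 points, so the output gap is -2.14 × (-2.15) = 4.601%.
Actual GDP = 7385 × (1 + 4.601/100) = 7385 × 1.04601 ≈ 7725 billion.

$7,725 billion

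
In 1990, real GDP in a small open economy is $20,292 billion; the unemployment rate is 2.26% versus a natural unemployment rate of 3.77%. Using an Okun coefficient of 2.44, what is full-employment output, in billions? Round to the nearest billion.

Unemployment gap = 2.26 - 3.77 = -1.51 points, so output gap = -2.44 × (-1.51) = 3.6844%.
Since Y = Y* × (1 + gap/100), Y* = 20292/1.036844 ≈ 19571 billion.

$19,571 billion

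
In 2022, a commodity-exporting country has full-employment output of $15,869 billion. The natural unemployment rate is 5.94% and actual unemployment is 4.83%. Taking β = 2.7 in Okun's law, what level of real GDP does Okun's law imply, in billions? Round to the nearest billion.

Unemployment gap = 4.83 - 5.94 = -1.11 points, so the output gap is -2.7 × (-1.11) = 2.997%.
Actual GDP = 15869 × (1 + 2.997/100) = 15869 × 1.02997 ≈ 16345 billion.

$16,345 billion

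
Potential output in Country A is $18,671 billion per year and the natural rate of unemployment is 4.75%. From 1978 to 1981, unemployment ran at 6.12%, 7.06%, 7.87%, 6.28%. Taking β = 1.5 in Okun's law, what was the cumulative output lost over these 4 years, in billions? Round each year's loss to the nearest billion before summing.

Year 1978: gap = -1.5 × (6.12 - 4.75) = -2.055%, loss ≈ 18671 × 2.055/100 ≈ 384.
Year 1979: gap = -1.5 × (7.06 - 4.75) = -3.465%, loss ≈ 18671 × 3.465/100 ≈ 647.
Year 1980: gap = -1.5 × (7.87 - 4.75) = -4.68%, loss ≈ 18671 × 4.68/100 ≈ 874.
Year 1981: gap = -1.5 × (6.28 - 4.75) = -2.295%, loss ≈ 18671 × 2.295/100 ≈ 428.
Total lost output = 384 + 647 + 874 + 428 = 2333 billion.

$2,333 billion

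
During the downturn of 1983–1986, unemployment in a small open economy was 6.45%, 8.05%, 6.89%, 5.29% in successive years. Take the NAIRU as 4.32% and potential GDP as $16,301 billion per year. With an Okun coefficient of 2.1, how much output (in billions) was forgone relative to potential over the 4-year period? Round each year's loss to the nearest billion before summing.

$3,218 billion

Year 1983: gap = -2.1 × (6.45 - 4.32) = -4.473%, loss ≈ 16301 × 4.473/100 ≈ 729.
Year 1984: gap = -2.1 × (8.05 - 4.32) = -7.833%, loss ≈ 16301 × 7.833/100 ≈ 1277.
Year 1985: gap = -2.1 × (6.89 - 4.32) = -5.397%, loss ≈ 16301 × 5.397/100 ≈ 880.
Year 1986: gap = -2.1 × (5.29 - 4.32) = -2.037%, loss ≈ 16301 × 2.037/100 ≈ 332.
Total lost output = 729 + 1277 + 880 + 332 = 3218 billion.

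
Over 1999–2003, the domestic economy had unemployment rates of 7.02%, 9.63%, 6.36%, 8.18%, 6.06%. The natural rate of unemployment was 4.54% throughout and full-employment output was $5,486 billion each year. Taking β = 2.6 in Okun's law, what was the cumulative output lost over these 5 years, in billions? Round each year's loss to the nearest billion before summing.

Year 1999: gap = -2.6 × (7.02 - 4.54) = -6.448%, loss ≈ 5486 × 6.448/100 ≈ 354.
Year 2000: gap = -2.6 × (9.63 - 4.54) = -13.234%, loss ≈ 5486 × 13.234/100 ≈ 726.
Year 2001: gap = -2.6 × (6.36 - 4.54) = -4.732%, loss ≈ 5486 × 4.732/100 ≈ 260.
Year 2002: gap = -2.6 × (8.18 - 4.54) = -9.464%, loss ≈ 5486 × 9.464/100 ≈ 519.
Year 2003: gap = -2.6 × (6.06 - 4.54) = -3.952%, loss ≈ 5486 × 3.952/100 ≈ 217.
Total lost output = 354 + 726 + 260 + 519 + 217 = 2076 billion.

$2,076 billion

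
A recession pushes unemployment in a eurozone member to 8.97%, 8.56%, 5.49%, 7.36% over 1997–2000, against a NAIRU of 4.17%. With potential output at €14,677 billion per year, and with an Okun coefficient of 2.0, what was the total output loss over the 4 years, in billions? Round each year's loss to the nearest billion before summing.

Year 1997: gap = -2.0 × (8.97 - 4.17) = -9.6%, loss ≈ 14677 × 9.6/100 ≈ 1409.
Year 1998: gap = -2.0 × (8.56 - 4.17) = -8.78%, loss ≈ 14677 × 8.78/100 ≈ 1289.
Year 1999: gap = -2.0 × (5.49 - 4.17) = -2.64%, loss ≈ 14677 × 2.64/100 ≈ 387.
Year 2000: gap = -2.0 × (7.36 - 4.17) = -6.38%, loss ≈ 14677 × 6.38/100 ≈ 936.
Total lost output = 1409 + 1289 + 387 + 936 = 4021 billion.

€4,021 billion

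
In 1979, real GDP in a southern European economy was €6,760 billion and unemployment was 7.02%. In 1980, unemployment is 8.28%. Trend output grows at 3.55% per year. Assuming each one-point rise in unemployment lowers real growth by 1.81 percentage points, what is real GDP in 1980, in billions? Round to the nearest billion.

€6,846 billion

Δu = 8.28 - 7.02 = 1.26 points.
Okun's law (growth form): g_Y = g_Y* - β × Δu = 3.55 - 1.81 × (1.26) = 3.55 - 2.2806 = 1.2694%.
Real GDP in the next year = 6760 × (1 + 1.2694/100) = 6760 × 1.012694 ≈ 6846 billion.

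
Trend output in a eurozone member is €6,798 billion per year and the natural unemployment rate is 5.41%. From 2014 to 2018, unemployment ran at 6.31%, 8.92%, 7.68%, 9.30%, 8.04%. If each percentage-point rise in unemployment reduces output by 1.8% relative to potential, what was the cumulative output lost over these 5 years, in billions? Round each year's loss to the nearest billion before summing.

€1,615 billion

Year 2014: gap = -1.8 × (6.31 - 5.41) = -1.62%, loss ≈ 6798 × 1.62/100 ≈ 110.
Year 2015: gap = -1.8 × (8.92 - 5.41) = -6.318%, loss ≈ 6798 × 6.318/100 ≈ 429.
Year 2016: gap = -1.8 × (7.68 - 5.41) = -4.086%, loss ≈ 6798 × 4.086/100 ≈ 278.
Year 2017: gap = -1.8 × (9.3 - 5.41) = -7.002%, loss ≈ 6798 × 7.002/100 ≈ 476.
Year 2018: gap = -1.8 × (8.04 - 5.41) = -4.734%, loss ≈ 6798 × 4.734/100 ≈ 322.
Total lost output = 110 + 429 + 278 + 476 + 322 = 1615 billion.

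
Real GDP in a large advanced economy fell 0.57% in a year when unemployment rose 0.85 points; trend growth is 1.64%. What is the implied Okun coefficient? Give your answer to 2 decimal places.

Growth form: g_Y = g_Y* - β × Δu, so β = (g_Y* - g_Y)/Δu.
β = (1.64 + 0.57)/0.85 = 2.21/0.85 = 2.60.

β ≈ 2.60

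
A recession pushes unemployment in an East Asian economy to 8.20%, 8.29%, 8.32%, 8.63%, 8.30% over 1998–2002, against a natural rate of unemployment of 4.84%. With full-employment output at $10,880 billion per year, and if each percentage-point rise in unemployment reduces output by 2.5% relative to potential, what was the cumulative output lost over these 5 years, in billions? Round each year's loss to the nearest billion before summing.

$4,771 billion

Year 1998: gap = -2.5 × (8.2 - 4.84) = -8.4%, loss ≈ 10880 × 8.4/100 ≈ 914.
Year 1999: gap = -2.5 × (8.29 - 4.84) = -8.625%, loss ≈ 10880 × 8.625/100 ≈ 938.
Year 2000: gap = -2.5 × (8.32 - 4.84) = -8.7%, loss ≈ 10880 × 8.7/100 ≈ 947.
Year 2001: gap = -2.5 × (8.63 - 4.84) = -9.475%, loss ≈ 10880 × 9.475/100 ≈ 1031.
Year 2002: gap = -2.5 × (8.3 - 4.84) = -8.65%, loss ≈ 10880 × 8.65/100 ≈ 941.
Total lost output = 914 + 938 + 947 + 1031 + 941 = 4771 billion.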